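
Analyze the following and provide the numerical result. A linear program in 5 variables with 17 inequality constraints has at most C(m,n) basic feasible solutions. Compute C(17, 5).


Each vertex corresponds to some choice of n active constraints out of m, so the number of vertices is at most C(m, n) = m! / (n!(m-n)!).
m = 17, n = 5
Numerator: 17 * 16 * 15 * 14 * 13
Denominator: 5! = 120
C(17, 5) = 6188


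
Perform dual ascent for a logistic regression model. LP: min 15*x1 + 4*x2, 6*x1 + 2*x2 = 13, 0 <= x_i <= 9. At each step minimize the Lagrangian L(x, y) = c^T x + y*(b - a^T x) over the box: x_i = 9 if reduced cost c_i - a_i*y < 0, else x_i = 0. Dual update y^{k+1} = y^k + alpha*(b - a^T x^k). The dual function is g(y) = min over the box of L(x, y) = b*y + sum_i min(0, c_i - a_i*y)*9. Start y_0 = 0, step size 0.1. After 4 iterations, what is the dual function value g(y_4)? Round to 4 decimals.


Dual ascent for LP: min 15*x1 + 4*x2, 6*x1 + 2*x2 = 13, 0 <= x_i <= 9
Step 1: y^k = 0.0, reduced costs: (15.0, 4.0)
  x^k = (0.0, 0.0), subgradient = b - a^T x = 13.0
  y^{k+1} = 0.0 + 0.1*13.0 = 1.3
Step 2: y^k = 1.3, reduced costs: (7.2, 1.4)
  x^k = (0.0, 0.0), subgradient = b - a^T x = 13.0
  y^{k+1} = 1.3 + 0.1*13.0 = 2.6
Step 3: y^k = 2.6, reduced costs: (-0.6, -1.2)
  x^k = (9.0, 9.0), subgradient = b - a^T x = -59.0
  y^{k+1} = 2.6 + 0.1*-59.0 = -3.3
Step 4: y^k = -3.3, reduced costs: (34.8, 10.6)
  x^k = (0.0, 0.0), subgradient = b - a^T x = 13.0
  y^{k+1} = -3.3 + 0.1*13.0 = -2.0
Dual objective at y_4 = -2.0: reduced costs (27.0, 8.0), box minimizer x = (0.0, 0.0)
g(y_4) = b*y + (c1 - a1*y)*x1 + (c2 - a2*y)*x2 = 13*(-2.0) + 27.0*0.0 + 8.0*0.0 = -26.0 + 0.0 + 0.0 = -26.0


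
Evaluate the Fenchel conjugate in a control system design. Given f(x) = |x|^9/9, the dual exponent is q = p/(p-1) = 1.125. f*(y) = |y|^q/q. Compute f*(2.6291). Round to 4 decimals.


The conjugate exponent q satisfies 1/p + 1/q = 1.
p = 9, so q = 9/(9 - 1) = 1.125
|y|^q = 2.6291^1.125 = 2.9668
f*(2.6291) = 2.9668 / 1.125 = 2.6371


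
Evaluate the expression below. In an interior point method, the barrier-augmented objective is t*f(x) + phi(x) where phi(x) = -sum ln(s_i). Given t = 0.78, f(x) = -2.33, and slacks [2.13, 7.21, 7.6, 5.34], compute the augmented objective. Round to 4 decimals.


Step 1: Compute log-barrier.
ln values: [0.7561, 1.9755, 2.0281, 1.6752]
phi = -(0.7561 + 1.9755 + 2.0281 + 1.6752) = -6.435
Step 2: Compute augmented objective.
t*f(x) = 0.78*-2.33 = -1.8174
Total = -1.8174 - 6.435 = -8.2524


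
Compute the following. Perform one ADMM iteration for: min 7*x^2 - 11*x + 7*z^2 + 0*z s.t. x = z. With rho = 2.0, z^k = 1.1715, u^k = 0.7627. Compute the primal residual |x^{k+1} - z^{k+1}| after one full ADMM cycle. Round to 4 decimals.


ADMM iteration with rho = 2.0, z^k = 1.1715, u^k = 0.7627
Step 1: x-update.
Minimize 7*x^2 - 11*x + (2.0/2)*(x - 1.1715 + 0.7627)^2
FOC: (2*7 + 2.0)*x = 11 + 2.0*(1.1715 - 0.7627)
x^{k+1} = 0.7386
Step 2: z-update.
Minimize 7*z^2 + 0*z + (2.0/2)*(0.7386 - z + 0.7627)^2
FOC: (2*7 + 2.0)*z = 0 + 2.0*(0.7386 + 0.7627)
z^{k+1} = 0.1877
Step 3: u-update.
u^{k+1} = 0.7627 + 0.7386 - 0.1877 = 1.3136
Step 4: Primal residual = |0.7386 - 0.1877| = 0.5509


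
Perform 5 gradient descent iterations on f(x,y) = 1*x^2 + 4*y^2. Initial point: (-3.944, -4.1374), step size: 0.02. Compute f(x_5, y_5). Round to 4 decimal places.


Gradient descent on f(x,y) = 1*x^2 + 4*y^2.
Starting point: (-3.944, -4.1374), alpha = 0.02
Step 1: grad_x = 2*1*-3.944 = -7.888, grad_y = 2*4*-4.1374 = -33.0992
  x_1 = -3.944 - 0.02*-7.888 = -3.7862
  y_1 = -4.1374 - 0.02*-33.0992 = -3.4754
Step 2: grad_x = 2*1*-3.7862 = -7.5725, grad_y = 2*4*-3.4754 = -27.8033
  x_2 = -3.7862 - 0.02*-7.5725 = -3.6348
  y_2 = -3.4754 - 0.02*-27.8033 = -2.9193
Step 3: grad_x = 2*1*-3.6348 = -7.2696, grad_y = 2*4*-2.9193 = -23.3548
  x_3 = -3.6348 - 0.02*-7.2696 = -3.4894
  y_3 = -2.9193 - 0.02*-23.3548 = -2.4523
Step 4: grad_x = 2*1*-3.4894 = -6.9788, grad_y = 2*4*-2.4523 = -19.618
  x_4 = -3.4894 - 0.02*-6.9788 = -3.3498
  y_4 = -2.4523 - 0.02*-19.618 = -2.0599
Step 5: grad_x = 2*1*-3.3498 = -6.6996, grad_y = 2*4*-2.0599 = -16.4791
  x_5 = -3.3498 - 0.02*-6.6996 = -3.2158
  y_5 = -2.0599 - 0.02*-16.4791 = -1.7303
f(-3.2158, -1.7303) = 1*(-3.2158)^2 + 4*(-1.7303)^2 = 22.3175


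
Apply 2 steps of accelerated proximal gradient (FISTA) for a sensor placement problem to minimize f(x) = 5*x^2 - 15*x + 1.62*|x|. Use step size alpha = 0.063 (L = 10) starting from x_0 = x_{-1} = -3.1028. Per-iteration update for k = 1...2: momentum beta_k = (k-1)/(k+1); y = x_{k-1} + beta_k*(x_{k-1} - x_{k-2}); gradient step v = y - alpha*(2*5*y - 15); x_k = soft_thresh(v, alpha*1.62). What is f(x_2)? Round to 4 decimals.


FISTA on f(x) = 5*x^2 - 15*x + 1.62*|x|
L = 10, alpha = 0.063
Iteration 1: beta = 0.0, y = -3.1028 + 0.0*(-3.1028 + 3.1028) = -3.1028
  grad(y) = -46.028, v = y - alpha*grad = -0.203
  prox(v) = soft_thresh(-0.203, 0.1021) = -0.101
Iteration 2: beta = 0.3333, y = -0.101 + 0.3333*(-0.101 + 3.1028) = 0.8996
  grad(y) = -6.0037, v = y - alpha*grad = 1.2779
  prox(v) = soft_thresh(1.2779, 0.1021) = 1.1758
f(x_2) = 5*1.1758^2 - 15*1.1758 + 1.62*|1.1758| = -8.8197


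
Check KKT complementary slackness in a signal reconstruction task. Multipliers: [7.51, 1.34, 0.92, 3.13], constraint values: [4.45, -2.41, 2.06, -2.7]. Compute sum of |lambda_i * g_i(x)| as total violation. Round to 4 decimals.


KKT complementary slackness check:
lambda_1 * g_1 = 7.51 * 4.45 = 33.4195
lambda_2 * g_2 = 1.34 * -2.41 = -3.2294
lambda_3 * g_3 = 0.92 * 2.06 = 1.8952
lambda_4 * g_4 = 3.13 * -2.7 = -8.451
Total violation = 33.4195 + 3.2294 + 1.8952 + 8.451 = 46.9951


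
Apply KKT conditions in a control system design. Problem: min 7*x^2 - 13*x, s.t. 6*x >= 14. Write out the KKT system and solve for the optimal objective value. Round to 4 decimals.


Step 1: Try lambda = 0 (constraint inactive).
x_unc = 13/(2*7) = 0.9286
Check: 6*0.9286 = 5.5716 < 14 -- violated!
Step 2: Constraint must be active: 6*x = 14
x* = 14/6 = 7/3 = 2.3333 (rounded; the exact value 7/3 is used below)
lambda = (2*7*(7/3) - 13)/6 = 3.2778
Step 3: Compute optimal value.
f(x*) = 7*(7/3)^2 - 13*(7/3) = 7.7778


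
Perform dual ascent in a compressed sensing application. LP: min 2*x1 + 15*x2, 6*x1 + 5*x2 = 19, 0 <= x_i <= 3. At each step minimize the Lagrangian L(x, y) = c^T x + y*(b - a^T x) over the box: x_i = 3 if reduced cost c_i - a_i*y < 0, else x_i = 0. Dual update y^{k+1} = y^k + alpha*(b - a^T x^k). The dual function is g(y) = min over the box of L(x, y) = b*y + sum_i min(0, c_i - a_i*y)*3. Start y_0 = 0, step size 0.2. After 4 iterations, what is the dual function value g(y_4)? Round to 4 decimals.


Dual ascent for LP: min 2*x1 + 15*x2, 6*x1 + 5*x2 = 19, 0 <= x_i <= 3
Step 1: y^k = 0.0, reduced costs: (2.0, 15.0)
  x^k = (0.0, 0.0), subgradient = b - a^T x = 19.0
  y^{k+1} = 0.0 + 0.2*19.0 = 3.8
Step 2: y^k = 3.8, reduced costs: (-20.8, -4.0)
  x^k = (3.0, 3.0), subgradient = b - a^T x = -14.0
  y^{k+1} = 3.8 + 0.2*-14.0 = 1.0
Step 3: y^k = 1.0, reduced costs: (-4.0, 10.0)
  x^k = (3.0, 0.0), subgradient = b - a^T x = 1.0
  y^{k+1} = 1.0 + 0.2*1.0 = 1.2
Step 4: y^k = 1.2, reduced costs: (-5.2, 9.0)
  x^k = (3.0, 0.0), subgradient = b - a^T x = 1.0
  y^{k+1} = 1.2 + 0.2*1.0 = 1.4
Dual objective at y_4 = 1.4: reduced costs (-6.4, 8.0), box minimizer x = (3.0, 0.0)
g(y_4) = b*y + (c1 - a1*y)*x1 + (c2 - a2*y)*x2 = 19*1.4 + (-6.4)*3.0 + 8.0*0.0 = 26.6 - 19.2 + 0.0 = 7.4


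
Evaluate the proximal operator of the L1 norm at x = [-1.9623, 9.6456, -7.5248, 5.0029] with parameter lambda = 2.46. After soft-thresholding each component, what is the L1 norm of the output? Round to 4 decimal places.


Soft-thresholding with lambda = 2.46:
prox(-1.9623) = sign(-1.9623)*max(|-1.9623| - 2.46, 0) = 0.0
prox(9.6456) = sign(9.6456)*max(|9.6456| - 2.46, 0) = 7.1856
prox(-7.5248) = sign(-7.5248)*max(|-7.5248| - 2.46, 0) = -5.0648
prox(5.0029) = sign(5.0029)*max(|5.0029| - 2.46, 0) = 2.5429
prox(x) = [0.0, 7.1856, -5.0648, 2.5429]
||prox(x)||_1 = 0.0 + 7.1856 + 5.0648 + 2.5429 = 14.7933


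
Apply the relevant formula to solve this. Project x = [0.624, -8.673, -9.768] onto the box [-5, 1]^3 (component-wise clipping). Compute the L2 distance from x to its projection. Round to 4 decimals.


Project each component onto [-5, 1].
clip(0.624) = 0.624, clip(-8.673) = -5.0, clip(-9.768) = -5.0
Projection = [0.624, -5.0, -5.0]
Squared diffs: [0.0, 13.4909, 22.7338]
Distance = sqrt(36.2247) = 6.0187


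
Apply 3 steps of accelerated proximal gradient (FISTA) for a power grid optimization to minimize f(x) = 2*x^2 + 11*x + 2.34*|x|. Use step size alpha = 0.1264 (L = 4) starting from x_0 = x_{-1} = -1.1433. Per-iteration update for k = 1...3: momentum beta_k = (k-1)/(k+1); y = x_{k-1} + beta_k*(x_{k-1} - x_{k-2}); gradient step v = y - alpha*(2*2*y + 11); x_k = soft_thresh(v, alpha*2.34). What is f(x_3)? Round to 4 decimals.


FISTA on f(x) = 2*x^2 + 11*x + 2.34*|x|
L = 4, alpha = 0.1264
Iteration 1: beta = 0.0, y = -1.1433 + 0.0*(-1.1433 + 1.1433) = -1.1433
  grad(y) = 6.4268, v = y - alpha*grad = -1.9556
  prox(v) = soft_thresh(-1.9556, 0.2958) = -1.6599
Iteration 2: beta = 0.3333, y = -1.6599 + 0.3333*(-1.6599 + 1.1433) = -1.8321
  grad(y) = 3.6718, v = y - alpha*grad = -2.2962
  prox(v) = soft_thresh(-2.2962, 0.2958) = -2.0004
Iteration 3: beta = 0.5, y = -2.0004 + 0.5*(-2.0004 + 1.6599) = -2.1707
  grad(y) = 2.3174, v = y - alpha*grad = -2.4636
  prox(v) = soft_thresh(-2.4636, 0.2958) = -2.1678
f(x_3) = 2*(-2.1678)^2 + 11*(-2.1678) + 2.34*|-2.1678| = -9.3744


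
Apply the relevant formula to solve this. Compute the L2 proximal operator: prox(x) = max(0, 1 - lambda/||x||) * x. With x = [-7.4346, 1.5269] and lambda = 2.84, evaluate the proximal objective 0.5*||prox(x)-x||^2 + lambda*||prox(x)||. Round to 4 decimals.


Step 1: Compute ||x||.
||x|| = 7.5898
Step 2: Compute scaling factor.
scale = max(0, 1 - 2.84/7.5898) = 0.6258
Step 3: prox(x) = [-4.6527, 0.9556]
||prox(x)|| = 4.7498
Step 4: Proximal objective.
0.5*||prox-x||^2 = 4.0328
lambda*||prox|| = 13.4894
Total = 17.5222


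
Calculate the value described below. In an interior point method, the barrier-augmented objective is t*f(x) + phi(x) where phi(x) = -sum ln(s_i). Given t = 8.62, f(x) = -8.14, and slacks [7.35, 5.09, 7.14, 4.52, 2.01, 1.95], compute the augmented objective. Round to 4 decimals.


Step 1: Compute log-barrier.
ln values: [1.9947, 1.6273, 1.9657, 1.5085, 0.6981, 0.6678]
phi = -(1.9947 + 1.6273 + 1.9657 + 1.5085 + 0.6981 + 0.6678) = -8.4622
Step 2: Compute augmented objective.
t*f(x) = 8.62*-8.14 = -70.1668
Total = -70.1668 - 8.4622 = -78.629


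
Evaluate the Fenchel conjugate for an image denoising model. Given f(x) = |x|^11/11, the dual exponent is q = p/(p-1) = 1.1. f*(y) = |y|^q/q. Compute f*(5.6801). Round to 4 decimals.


The conjugate exponent q satisfies 1/p + 1/q = 1.
p = 11, so q = 11/(11 - 1) = 1.1
|y|^q = 5.6801^1.1 = 6.7576
f*(5.6801) = 6.7576 / 1.1 = 6.1433


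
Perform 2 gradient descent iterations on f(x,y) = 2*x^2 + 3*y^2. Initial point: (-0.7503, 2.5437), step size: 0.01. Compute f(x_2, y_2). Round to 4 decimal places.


Gradient descent on f(x,y) = 2*x^2 + 3*y^2.
Starting point: (-0.7503, 2.5437), alpha = 0.01
Step 1: grad_x = 2*2*-0.7503 = -3.0012, grad_y = 2*3*2.5437 = 15.2622
  x_1 = -0.7503 - 0.01*-3.0012 = -0.7203
  y_1 = 2.5437 - 0.01*15.2622 = 2.3911
Step 2: grad_x = 2*2*-0.7203 = -2.8812, grad_y = 2*3*2.3911 = 14.3465
  x_2 = -0.7203 - 0.01*-2.8812 = -0.6915
  y_2 = 2.3911 - 0.01*14.3465 = 2.2476
f(-0.6915, 2.2476) = 2*(-0.6915)^2 + 3*2.2476^2 = 16.1116


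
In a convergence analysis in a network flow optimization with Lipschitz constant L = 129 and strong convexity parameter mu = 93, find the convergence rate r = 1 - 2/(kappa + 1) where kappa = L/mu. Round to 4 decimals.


Step 1: Compute the condition number.
kappa = L/mu = 129/93 = 1.3871
Step 2: Compute the convergence rate.
r = 1 - 2/(kappa + 1) = 1 - 2*mu/(L + mu) = (L - mu)/(L + mu) = 36/222 = 0.1622


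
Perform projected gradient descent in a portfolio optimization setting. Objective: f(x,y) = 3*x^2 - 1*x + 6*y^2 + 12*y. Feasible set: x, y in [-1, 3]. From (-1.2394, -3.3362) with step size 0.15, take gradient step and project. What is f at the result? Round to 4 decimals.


Step 1: Compute gradient at (-1.2394, -3.3362).
grad_x = 2*3*-1.2394 - 1 = -8.4364
grad_y = 2*6*-3.3362 + 12 = -28.0344
Step 2: Gradient step.
x_raw = -1.2394 - 0.15*-8.4364 = 0.0261
y_raw = -3.3362 - 0.15*-28.0344 = 0.869
Step 3: Project onto [-1, 3].
x_proj = clip(0.0261) = 0.0261
y_proj = clip(0.869) = 0.869
Step 4: Evaluate f.
f(0.0261, 0.869) = 14.934


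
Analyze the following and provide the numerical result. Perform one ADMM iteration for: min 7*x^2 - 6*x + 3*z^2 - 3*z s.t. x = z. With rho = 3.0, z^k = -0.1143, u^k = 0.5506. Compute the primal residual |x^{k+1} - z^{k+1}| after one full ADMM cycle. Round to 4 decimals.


ADMM iteration with rho = 3.0, z^k = -0.1143, u^k = 0.5506
Step 1: x-update.
Minimize 7*x^2 - 6*x + (3.0/2)*(x + 0.1143 + 0.5506)^2
FOC: (2*7 + 3.0)*x = 6 + 3.0*(-0.1143 - 0.5506)
x^{k+1} = 0.2356
Step 2: z-update.
Minimize 3*z^2 - 3*z + (3.0/2)*(0.2356 - z + 0.5506)^2
FOC: (2*3 + 3.0)*z = 3 + 3.0*(0.2356 + 0.5506)
z^{k+1} = 0.5954
Step 3: u-update.
u^{k+1} = 0.5506 + 0.2356 - 0.5954 = 0.1908
Step 4: Primal residual = |0.2356 - 0.5954| = 0.3598


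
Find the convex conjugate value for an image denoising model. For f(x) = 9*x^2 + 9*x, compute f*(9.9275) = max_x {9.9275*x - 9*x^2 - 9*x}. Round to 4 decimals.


f*(y) = sup_x {y*x - a*x^2 - b*x} = sup_x {(y-b)*x - a*x^2}
FOC: (y - b) - 2a*x = 0 => x* = (y - b)/(2a)
x* = (9.9275 - 9)/(2*9) = 0.0515
f*(9.9275) = (y-b)^2/(4a) = (9.9275 - 9)^2/(4*9)
= 0.8603/36 = 0.0239


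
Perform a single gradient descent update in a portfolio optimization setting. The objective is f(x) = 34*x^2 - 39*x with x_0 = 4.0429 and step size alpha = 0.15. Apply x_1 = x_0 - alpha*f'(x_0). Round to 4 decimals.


We compute the gradient at x_0 and apply the update.
f'(x) = 68*x - 39
f'(4.0429) = 68*4.0429 - 39 = 235.9172
x_1 = 4.0429 - 0.15*235.9172 = -31.3447


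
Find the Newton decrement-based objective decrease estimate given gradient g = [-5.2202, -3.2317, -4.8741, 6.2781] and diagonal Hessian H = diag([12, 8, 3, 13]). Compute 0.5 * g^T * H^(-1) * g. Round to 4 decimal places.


Step 1: H is diagonal, so H^(-1) * g = [-0.435, -0.404, -1.6247, 0.4829].
Step 2: g^T H^(-1) g = sum_i g_i^2 / H_ii
  = (-5.2202)^2/12 + (-3.2317)^2/8 + (-4.8741)^2/3 + (6.2781)^2/13
  = 2.2709 + 1.3055 + 7.919 + 3.0319 = 14.5272
Step 3: Objective decrease = 0.5 * g^T H^(-1) g = 7.2636


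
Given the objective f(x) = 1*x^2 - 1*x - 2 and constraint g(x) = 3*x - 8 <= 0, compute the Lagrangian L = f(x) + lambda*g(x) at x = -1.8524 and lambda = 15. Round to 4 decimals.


Step 1: Evaluate f(x).
f(-1.8524) = 1*(-1.8524)^2 - 1*(-1.8524) - 2 = 3.2838
Step 2: Evaluate g(x).
g(-1.8524) = 3*-1.8524 - 8 = -13.5572
Step 3: Compute Lagrangian.
L = 3.2838 + 15*-13.5572 = -200.0742


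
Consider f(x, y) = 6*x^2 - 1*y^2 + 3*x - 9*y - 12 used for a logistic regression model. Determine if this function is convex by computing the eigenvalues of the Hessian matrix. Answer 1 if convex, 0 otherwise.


The Hessian of f(x,y) = 6*x^2 - 1*y^2 + 3*x - 9*y - 12 is:
H = [[12, 0], [0, -2]]
Trace = 12 - 2 = 10
Determinant = 12*-2 - (0)^2 = -24
Discriminant = (10)^2 - 4*-24 = 196.0
Eigenvalues: lambda_1 = -2.0, lambda_2 = 12.0
The function is not convex.

0


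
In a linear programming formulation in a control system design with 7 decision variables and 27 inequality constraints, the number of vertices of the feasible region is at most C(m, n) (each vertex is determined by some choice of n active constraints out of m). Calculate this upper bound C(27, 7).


Each vertex corresponds to some choice of n active constraints out of m, so the number of vertices is at most C(m, n) = m! / (n!(m-n)!).
m = 27, n = 7
Numerator: 27 * 26 * 25 * 24 * 23 * 22 * 21
Denominator: 7! = 5040
C(27, 7) = 888030


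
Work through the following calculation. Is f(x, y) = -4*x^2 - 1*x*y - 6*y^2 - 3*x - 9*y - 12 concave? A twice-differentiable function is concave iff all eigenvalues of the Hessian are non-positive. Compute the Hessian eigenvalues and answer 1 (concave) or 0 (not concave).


The Hessian of f(x,y) = -4*x^2 - 1*x*y - 6*y^2 - 3*x - 9*y - 12 is:
H = [[-8, -1], [-1, -12]]
Trace = -8 - 12 = -20
Determinant = -8*-12 - (-1)^2 = 95
Discriminant = (-20)^2 - 4*95 = 20.0
Eigenvalues: lambda_1 = -12.2361, lambda_2 = -7.7639
The function is concave.

1


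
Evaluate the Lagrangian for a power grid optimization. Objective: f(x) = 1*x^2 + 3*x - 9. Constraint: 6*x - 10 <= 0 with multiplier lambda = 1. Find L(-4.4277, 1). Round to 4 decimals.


Step 1: Evaluate f(x).
f(-4.4277) = 1*(-4.4277)^2 + 3*(-4.4277) - 9 = -2.6786
Step 2: Evaluate g(x).
g(-4.4277) = 6*-4.4277 - 10 = -36.5662
Step 3: Compute Lagrangian.
L = -2.6786 + 1*-36.5662 = -39.2448


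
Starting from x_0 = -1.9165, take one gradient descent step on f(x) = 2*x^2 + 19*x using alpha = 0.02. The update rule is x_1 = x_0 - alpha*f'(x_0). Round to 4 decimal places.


We compute the gradient at x_0 and apply the update.
f'(x) = 4*x + 19
f'(-1.9165) = 4*-1.9165 + 19 = 11.334
x_1 = -1.9165 - 0.02*11.334 = -2.1432


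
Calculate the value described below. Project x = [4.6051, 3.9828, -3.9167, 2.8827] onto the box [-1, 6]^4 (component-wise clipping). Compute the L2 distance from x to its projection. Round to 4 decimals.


Project each component onto [-1, 6].
clip(4.6051) = 4.6051, clip(3.9828) = 3.9828, clip(-3.9167) = -1.0, clip(2.8827) = 2.8827
Projection = [4.6051, 3.9828, -1.0, 2.8827]
Squared diffs: [0.0, 0.0, 8.5071, 0.0]
Distance = sqrt(8.5071) = 2.9167


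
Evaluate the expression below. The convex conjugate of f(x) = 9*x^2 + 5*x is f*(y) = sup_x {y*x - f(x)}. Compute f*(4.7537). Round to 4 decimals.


f*(y) = sup_x {y*x - a*x^2 - b*x} = sup_x {(y-b)*x - a*x^2}
FOC: (y - b) - 2a*x = 0 => x* = (y - b)/(2a)
x* = (4.7537 - 5)/(2*9) = -0.0137
f*(4.7537) = (y-b)^2/(4a) = (4.7537 - 5)^2/(4*9)
= 0.0607/36 = 0.0017


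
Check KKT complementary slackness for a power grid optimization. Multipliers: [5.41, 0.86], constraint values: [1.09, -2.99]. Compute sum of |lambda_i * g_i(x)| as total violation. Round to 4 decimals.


KKT complementary slackness check:
lambda_1 * g_1 = 5.41 * 1.09 = 5.8969
lambda_2 * g_2 = 0.86 * -2.99 = -2.5714
Total violation = 5.8969 + 2.5714 = 8.4683


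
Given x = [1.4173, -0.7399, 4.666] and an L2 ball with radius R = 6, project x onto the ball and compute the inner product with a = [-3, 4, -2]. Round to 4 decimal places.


Step 1: Compute ||x|| (intermediates to 6 decimals).
||x|| = sqrt(1.4173^2 + (-0.7399)^2 + 4.666^2) = 4.932317
Step 2: Project.
Since ||x|| <= R, proj = x (no scaling needed).
proj(x) = [1.4173, -0.7399, 4.666]
Step 3: Dot product.
a^T * proj(x) = -3*1.4173 + 4*(-0.7399) - 2*4.666 = -16.5435


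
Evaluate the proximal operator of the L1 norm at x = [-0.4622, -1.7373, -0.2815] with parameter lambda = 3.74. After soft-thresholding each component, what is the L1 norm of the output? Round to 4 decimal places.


Soft-thresholding with lambda = 3.74:
prox(-0.4622) = sign(-0.4622)*max(|-0.4622| - 3.74, 0) = 0.0
prox(-1.7373) = sign(-1.7373)*max(|-1.7373| - 3.74, 0) = 0.0
prox(-0.2815) = sign(-0.2815)*max(|-0.2815| - 3.74, 0) = 0.0
prox(x) = [0.0, 0.0, 0.0]
||prox(x)||_1 = 0.0 + 0.0 + 0.0 = 0.0


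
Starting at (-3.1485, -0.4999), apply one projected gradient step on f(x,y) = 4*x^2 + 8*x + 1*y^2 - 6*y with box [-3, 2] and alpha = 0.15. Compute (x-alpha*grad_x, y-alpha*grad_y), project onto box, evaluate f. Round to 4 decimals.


Step 1: Compute gradient at (-3.1485, -0.4999).
grad_x = 2*4*-3.1485 + 8 = -17.188
grad_y = 2*1*-0.4999 - 6 = -6.9998
Step 2: Gradient step.
x_raw = -3.1485 - 0.15*-17.188 = -0.5703
y_raw = -0.4999 - 0.15*-6.9998 = 0.5501
Step 3: Project onto [-3, 2].
x_proj = clip(-0.5703) = -0.5703
y_proj = clip(0.5501) = 0.5501
Step 4: Evaluate f.
f(-0.5703, 0.5501) = -6.2593


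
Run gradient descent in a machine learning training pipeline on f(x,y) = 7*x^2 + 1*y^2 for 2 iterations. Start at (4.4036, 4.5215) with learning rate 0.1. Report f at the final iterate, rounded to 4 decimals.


Gradient descent on f(x,y) = 7*x^2 + 1*y^2.
Starting point: (4.4036, 4.5215), alpha = 0.1
Step 1: grad_x = 2*7*4.4036 = 61.6504, grad_y = 2*1*4.5215 = 9.043
  x_1 = 4.4036 - 0.1*61.6504 = -1.7614
  y_1 = 4.5215 - 0.1*9.043 = 3.6172
Step 2: grad_x = 2*7*-1.7614 = -24.6602, grad_y = 2*1*3.6172 = 7.2344
  x_2 = -1.7614 - 0.1*-24.6602 = 0.7046
  y_2 = 3.6172 - 0.1*7.2344 = 2.8938
f(0.7046, 2.8938) = 7*0.7046^2 + 1*2.8938^2 = 11.8488


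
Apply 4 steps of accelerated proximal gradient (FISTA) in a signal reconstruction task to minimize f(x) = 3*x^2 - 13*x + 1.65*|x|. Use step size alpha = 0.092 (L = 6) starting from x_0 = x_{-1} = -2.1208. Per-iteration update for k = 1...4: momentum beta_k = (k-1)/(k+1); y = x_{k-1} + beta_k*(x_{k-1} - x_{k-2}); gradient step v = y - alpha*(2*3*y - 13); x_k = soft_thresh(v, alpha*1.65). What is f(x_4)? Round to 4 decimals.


FISTA on f(x) = 3*x^2 - 13*x + 1.65*|x|
L = 6, alpha = 0.092
Iteration 1: beta = 0.0, y = -2.1208 + 0.0*(-2.1208 + 2.1208) = -2.1208
  grad(y) = -25.7248, v = y - alpha*grad = 0.2459
  prox(v) = soft_thresh(0.2459, 0.1518) = 0.0941
Iteration 2: beta = 0.3333, y = 0.0941 + 0.3333*(0.0941 + 2.1208) = 0.8324
  grad(y) = -8.0057, v = y - alpha*grad = 1.5689
  prox(v) = soft_thresh(1.5689, 0.1518) = 1.4171
Iteration 3: beta = 0.5, y = 1.4171 + 0.5*(1.4171 - 0.0941) = 2.0786
  grad(y) = -0.5283, v = y - alpha*grad = 2.1272
  prox(v) = soft_thresh(2.1272, 0.1518) = 1.9754
Iteration 4: beta = 0.6, y = 1.9754 + 0.6*(1.9754 - 1.4171) = 2.3104
  grad(y) = 0.8625, v = y - alpha*grad = 2.2311
  prox(v) = soft_thresh(2.2311, 0.1518) = 2.0793
f(x_4) = 3*2.0793^2 - 13*2.0793 + 1.65*|2.0793| = -10.6296


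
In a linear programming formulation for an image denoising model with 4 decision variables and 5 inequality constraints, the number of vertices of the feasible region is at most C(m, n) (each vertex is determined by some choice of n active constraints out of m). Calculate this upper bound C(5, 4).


Each vertex corresponds to some choice of n active constraints out of m, so the number of vertices is at most C(m, n) = m! / (n!(m-n)!).
m = 5, n = 4
Numerator: 5 * 4 * 3 * 2
Denominator: 4! = 24
C(5, 4) = 5


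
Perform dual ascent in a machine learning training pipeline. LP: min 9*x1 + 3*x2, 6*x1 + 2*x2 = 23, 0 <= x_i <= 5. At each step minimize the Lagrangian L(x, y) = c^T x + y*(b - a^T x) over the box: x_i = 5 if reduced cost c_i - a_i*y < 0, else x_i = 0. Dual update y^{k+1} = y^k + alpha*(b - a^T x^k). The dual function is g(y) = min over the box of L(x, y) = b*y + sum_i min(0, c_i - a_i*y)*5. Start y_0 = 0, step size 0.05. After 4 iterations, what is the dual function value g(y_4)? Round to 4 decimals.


Dual ascent for LP: min 9*x1 + 3*x2, 6*x1 + 2*x2 = 23, 0 <= x_i <= 5
Step 1: y^k = 0.0, reduced costs: (9.0, 3.0)
  x^k = (0.0, 0.0), subgradient = b - a^T x = 23.0
  y^{k+1} = 0.0 + 0.05*23.0 = 1.15
Step 2: y^k = 1.15, reduced costs: (2.1, 0.7)
  x^k = (0.0, 0.0), subgradient = b - a^T x = 23.0
  y^{k+1} = 1.15 + 0.05*23.0 = 2.3
Step 3: y^k = 2.3, reduced costs: (-4.8, -1.6)
  x^k = (5.0, 5.0), subgradient = b - a^T x = -17.0
  y^{k+1} = 2.3 + 0.05*-17.0 = 1.45
Step 4: y^k = 1.45, reduced costs: (0.3, 0.1)
  x^k = (0.0, 0.0), subgradient = b - a^T x = 23.0
  y^{k+1} = 1.45 + 0.05*23.0 = 2.6
Dual objective at y_4 = 2.6: reduced costs (-6.6, -2.2), box minimizer x = (5.0, 5.0)
g(y_4) = b*y + (c1 - a1*y)*x1 + (c2 - a2*y)*x2 = 23*2.6 + (-6.6)*5.0 + (-2.2)*5.0 = 59.8 - 33.0 - 11.0 = 15.8


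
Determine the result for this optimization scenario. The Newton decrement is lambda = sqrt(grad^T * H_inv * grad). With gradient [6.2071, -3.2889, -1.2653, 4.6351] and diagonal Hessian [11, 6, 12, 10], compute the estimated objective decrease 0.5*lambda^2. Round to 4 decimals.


Step 1: H is diagonal, so H^(-1) * g = [0.5643, -0.5482, -0.1054, 0.4635].
Step 2: g^T H^(-1) g = sum_i g_i^2 / H_ii
  = (6.2071)^2/11 + (-3.2889)^2/6 + (-1.2653)^2/12 + (4.6351)^2/10
  = 3.5026 + 1.8028 + 0.1334 + 2.1484 = 7.5872
Step 3: Objective decrease = 0.5 * g^T H^(-1) g = 3.7936


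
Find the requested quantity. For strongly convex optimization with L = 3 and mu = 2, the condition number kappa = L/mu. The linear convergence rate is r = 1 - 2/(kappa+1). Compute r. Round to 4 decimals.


Step 1: Compute the condition number.
kappa = L/mu = 3/2 = 1.5
Step 2: Compute the convergence rate.
r = 1 - 2/(kappa + 1) = 1 - 2*mu/(L + mu) = (L - mu)/(L + mu) = 1/5 = 0.2


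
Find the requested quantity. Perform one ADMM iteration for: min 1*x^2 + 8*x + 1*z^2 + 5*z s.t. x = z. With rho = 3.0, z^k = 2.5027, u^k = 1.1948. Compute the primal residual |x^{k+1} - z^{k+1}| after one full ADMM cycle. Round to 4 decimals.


ADMM iteration with rho = 3.0, z^k = 2.5027, u^k = 1.1948
Step 1: x-update.
Minimize 1*x^2 + 8*x + (3.0/2)*(x - 2.5027 + 1.1948)^2
FOC: (2*1 + 3.0)*x = -8 + 3.0*(2.5027 - 1.1948)
x^{k+1} = -0.8153
Step 2: z-update.
Minimize 1*z^2 + 5*z + (3.0/2)*(-0.8153 - z + 1.1948)^2
FOC: (2*1 + 3.0)*z = -5 + 3.0*(-0.8153 + 1.1948)
z^{k+1} = -0.7723
Step 3: u-update.
u^{k+1} = 1.1948 - 0.8153 + 0.7723 = 1.1518
Step 4: Primal residual = |-0.8153 + 0.7723| = 0.043


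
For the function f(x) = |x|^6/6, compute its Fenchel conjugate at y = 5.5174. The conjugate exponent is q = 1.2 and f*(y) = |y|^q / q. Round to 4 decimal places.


The conjugate exponent q satisfies 1/p + 1/q = 1.
p = 6, so q = 6/(6 - 1) = 1.2
|y|^q = 5.5174^1.2 = 7.7639
f*(5.5174) = 7.7639 / 1.2 = 6.4699


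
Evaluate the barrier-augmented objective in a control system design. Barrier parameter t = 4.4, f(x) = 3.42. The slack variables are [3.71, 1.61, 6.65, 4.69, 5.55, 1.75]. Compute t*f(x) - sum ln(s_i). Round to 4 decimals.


Step 1: Compute log-barrier.
ln values: [1.311, 0.4762, 1.8946, 1.5454, 1.7138, 0.5596]
phi = -(1.311 + 0.4762 + 1.8946 + 1.5454 + 1.7138 + 0.5596) = -7.5007
Step 2: Compute augmented objective.
t*f(x) = 4.4*3.42 = 15.048
Total = 15.048 - 7.5007 = 7.5473


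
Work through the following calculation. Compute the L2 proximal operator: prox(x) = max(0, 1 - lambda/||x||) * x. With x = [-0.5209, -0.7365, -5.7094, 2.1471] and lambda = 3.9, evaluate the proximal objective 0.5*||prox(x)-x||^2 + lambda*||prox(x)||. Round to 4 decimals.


Step 1: Compute ||x||.
||x|| = 6.1661
Step 2: Compute scaling factor.
scale = max(0, 1 - 3.9/6.1661) = 0.3675
Step 3: prox(x) = [-0.1914, -0.2707, -2.0983, 0.7891]
||prox(x)|| = 2.2661
Step 4: Proximal objective.
0.5*||prox-x||^2 = 7.605
lambda*||prox|| = 8.8378
Total = 16.4429


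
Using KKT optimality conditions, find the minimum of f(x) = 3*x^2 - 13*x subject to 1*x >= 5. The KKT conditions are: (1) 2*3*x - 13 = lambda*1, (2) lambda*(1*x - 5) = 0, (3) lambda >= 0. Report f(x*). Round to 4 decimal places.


Step 1: Try lambda = 0 (constraint inactive).
x_unc = 13/(2*3) = 2.1667
Check: 1*2.1667 = 2.1667 < 5 -- violated!
Step 2: Constraint must be active: 1*x = 5
x* = 5/1 = 5.0
lambda = (2*3*5.0 - 13)/1 = 17.0
Step 3: Compute optimal value.
f(x*) = 3*5.0^2 - 13*5.0 = 10.0


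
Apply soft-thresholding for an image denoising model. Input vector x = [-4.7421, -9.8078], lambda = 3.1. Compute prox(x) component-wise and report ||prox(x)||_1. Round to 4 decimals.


Soft-thresholding with lambda = 3.1:
prox(-4.7421) = sign(-4.7421)*max(|-4.7421| - 3.1, 0) = -1.6421
prox(-9.8078) = sign(-9.8078)*max(|-9.8078| - 3.1, 0) = -6.7078
prox(x) = [-1.6421, -6.7078]
||prox(x)||_1 = 1.6421 + 6.7078 = 8.3499


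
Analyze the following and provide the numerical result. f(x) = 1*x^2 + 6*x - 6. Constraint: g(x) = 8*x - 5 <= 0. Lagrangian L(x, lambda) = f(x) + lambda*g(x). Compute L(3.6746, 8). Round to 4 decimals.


Step 1: Evaluate f(x).
f(3.6746) = 1*3.6746^2 + 6*3.6746 - 6 = 29.5503
Step 2: Evaluate g(x).
g(3.6746) = 8*3.6746 - 5 = 24.3968
Step 3: Compute Lagrangian.
L = 29.5503 + 8*24.3968 = 224.7247


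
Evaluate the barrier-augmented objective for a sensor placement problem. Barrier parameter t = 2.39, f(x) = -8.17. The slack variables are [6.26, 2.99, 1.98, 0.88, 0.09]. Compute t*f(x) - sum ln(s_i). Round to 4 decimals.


Step 1: Compute log-barrier.
ln values: [1.8342, 1.0953, 0.6831, -0.1278, -2.4079]
phi = -(1.8342 + 1.0953 + 0.6831 - 0.1278 - 2.4079) = -1.0768
Step 2: Compute augmented objective.
t*f(x) = 2.39*-8.17 = -19.5263
Total = -19.5263 - 1.0768 = -20.6031


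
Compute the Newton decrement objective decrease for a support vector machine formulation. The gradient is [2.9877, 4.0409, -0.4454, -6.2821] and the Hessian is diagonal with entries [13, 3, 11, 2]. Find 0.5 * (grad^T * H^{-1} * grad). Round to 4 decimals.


Step 1: H is diagonal, so H^(-1) * g = [0.2298, 1.347, -0.0405, -3.1411].
Step 2: g^T H^(-1) g = sum_i g_i^2 / H_ii
  = (2.9877)^2/13 + (4.0409)^2/3 + (-0.4454)^2/11 + (-6.2821)^2/2
  = 0.6866 + 5.443 + 0.018 + 19.7324 = 25.88
Step 3: Objective decrease = 0.5 * g^T H^(-1) g = 12.94


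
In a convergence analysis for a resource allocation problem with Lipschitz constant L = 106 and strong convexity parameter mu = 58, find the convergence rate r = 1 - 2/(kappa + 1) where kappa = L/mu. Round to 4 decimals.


Step 1: Compute the condition number.
kappa = L/mu = 106/58 = 1.8276
Step 2: Compute the convergence rate.
r = 1 - 2/(kappa + 1) = 1 - 2*mu/(L + mu) = (L - mu)/(L + mu) = 48/164 = 0.2927


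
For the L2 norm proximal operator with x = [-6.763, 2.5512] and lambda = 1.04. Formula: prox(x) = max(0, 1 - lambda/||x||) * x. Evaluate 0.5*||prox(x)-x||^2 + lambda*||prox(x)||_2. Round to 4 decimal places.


Step 1: Compute ||x||.
||x|| = 7.2282
Step 2: Compute scaling factor.
scale = max(0, 1 - 1.04/7.2282) = 0.8561
Step 3: prox(x) = [-5.7899, 2.1841]
||prox(x)|| = 6.1882
Step 4: Proximal objective.
0.5*||prox-x||^2 = 0.5408
lambda*||prox|| = 6.4357
Total = 6.9765


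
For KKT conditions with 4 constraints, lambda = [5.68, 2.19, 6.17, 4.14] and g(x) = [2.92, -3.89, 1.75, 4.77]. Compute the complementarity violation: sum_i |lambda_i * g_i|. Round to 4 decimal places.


KKT complementary slackness check:
lambda_1 * g_1 = 5.68 * 2.92 = 16.5856
lambda_2 * g_2 = 2.19 * -3.89 = -8.5191
lambda_3 * g_3 = 6.17 * 1.75 = 10.7975
lambda_4 * g_4 = 4.14 * 4.77 = 19.7478
Total violation = 16.5856 + 8.5191 + 10.7975 + 19.7478 = 55.65


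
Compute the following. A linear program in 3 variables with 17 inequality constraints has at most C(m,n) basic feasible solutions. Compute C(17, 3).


Each vertex corresponds to some choice of n active constraints out of m, so the number of vertices is at most C(m, n) = m! / (n!(m-n)!).
m = 17, n = 3
Numerator: 17 * 16 * 15
Denominator: 3! = 6
C(17, 3) = 680


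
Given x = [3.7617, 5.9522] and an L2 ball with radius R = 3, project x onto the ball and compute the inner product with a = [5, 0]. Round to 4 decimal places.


Step 1: Compute ||x|| (intermediates to 6 decimals).
||x|| = sqrt(3.7617^2 + 5.9522^2) = 7.041241
Step 2: Project.
Since ||x|| > R, scale = R/||x|| = 3/7.041241 = 0.426061, proj(x) = scale * x
proj(x) = [1.602714, 2.536]
Step 3: Dot product.
a^T * proj(x) = 5*1.602714 + 0*2.536 = 8.0136


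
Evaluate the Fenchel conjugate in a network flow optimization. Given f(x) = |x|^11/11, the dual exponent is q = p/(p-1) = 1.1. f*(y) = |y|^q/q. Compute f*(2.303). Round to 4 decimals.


The conjugate exponent q satisfies 1/p + 1/q = 1.
p = 11, so q = 11/(11 - 1) = 1.1
|y|^q = 2.303^1.1 = 2.5034
f*(2.303) = 2.5034 / 1.1 = 2.2758


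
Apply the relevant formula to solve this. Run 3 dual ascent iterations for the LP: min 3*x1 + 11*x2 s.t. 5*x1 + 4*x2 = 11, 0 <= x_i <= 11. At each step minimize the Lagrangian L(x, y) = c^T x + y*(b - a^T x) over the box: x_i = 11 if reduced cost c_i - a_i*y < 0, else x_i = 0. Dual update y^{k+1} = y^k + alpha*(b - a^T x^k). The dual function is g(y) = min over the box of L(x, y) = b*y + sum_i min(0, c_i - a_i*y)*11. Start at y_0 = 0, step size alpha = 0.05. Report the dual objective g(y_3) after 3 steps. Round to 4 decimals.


Dual ascent for LP: min 3*x1 + 11*x2, 5*x1 + 4*x2 = 11, 0 <= x_i <= 11
Step 1: y^k = 0.0, reduced costs: (3.0, 11.0)
  x^k = (0.0, 0.0), subgradient = b - a^T x = 11.0
  y^{k+1} = 0.0 + 0.05*11.0 = 0.55
Step 2: y^k = 0.55, reduced costs: (0.25, 8.8)
  x^k = (0.0, 0.0), subgradient = b - a^T x = 11.0
  y^{k+1} = 0.55 + 0.05*11.0 = 1.1
Step 3: y^k = 1.1, reduced costs: (-2.5, 6.6)
  x^k = (11.0, 0.0), subgradient = b - a^T x = -44.0
  y^{k+1} = 1.1 + 0.05*-44.0 = -1.1
Dual objective at y_3 = -1.1: reduced costs (8.5, 15.4), box minimizer x = (0.0, 0.0)
g(y_3) = b*y + (c1 - a1*y)*x1 + (c2 - a2*y)*x2 = 11*(-1.1) + 8.5*0.0 + 15.4*0.0 = -12.1 + 0.0 + 0.0 = -12.1


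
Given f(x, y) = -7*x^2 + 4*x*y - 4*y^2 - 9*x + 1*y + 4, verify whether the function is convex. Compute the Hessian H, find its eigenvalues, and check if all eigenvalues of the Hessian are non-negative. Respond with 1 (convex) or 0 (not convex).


The Hessian of f(x,y) = -7*x^2 + 4*x*y - 4*y^2 - 9*x + 1*y + 4 is:
H = [[-14, 4], [4, -8]]
Trace = -14 - 8 = -22
Determinant = -14*-8 - (4)^2 = 96
Discriminant = (-22)^2 - 4*96 = 100.0
Eigenvalues: lambda_1 = -16.0, lambda_2 = -6.0
The function is not convex.

0


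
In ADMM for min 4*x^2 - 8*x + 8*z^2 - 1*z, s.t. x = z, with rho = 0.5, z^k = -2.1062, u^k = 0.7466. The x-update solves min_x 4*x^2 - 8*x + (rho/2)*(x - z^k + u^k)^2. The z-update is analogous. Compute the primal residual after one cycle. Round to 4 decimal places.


ADMM iteration with rho = 0.5, z^k = -2.1062, u^k = 0.7466
Step 1: x-update.
Minimize 4*x^2 - 8*x + (0.5/2)*(x + 2.1062 + 0.7466)^2
FOC: (2*4 + 0.5)*x = 8 + 0.5*(-2.1062 - 0.7466)
x^{k+1} = 0.7734
Step 2: z-update.
Minimize 8*z^2 - 1*z + (0.5/2)*(0.7734 - z + 0.7466)^2
FOC: (2*8 + 0.5)*z = 1 + 0.5*(0.7734 + 0.7466)
z^{k+1} = 0.1067
Step 3: u-update.
u^{k+1} = 0.7466 + 0.7734 - 0.1067 = 1.4133
Step 4: Primal residual = |0.7734 - 0.1067| = 0.6667


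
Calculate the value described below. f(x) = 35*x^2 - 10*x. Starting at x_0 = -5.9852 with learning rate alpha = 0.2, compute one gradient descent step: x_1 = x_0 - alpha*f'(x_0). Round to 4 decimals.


We compute the gradient at x_0 and apply the update.
f'(x) = 70*x - 10
f'(-5.9852) = 70*-5.9852 - 10 = -428.964
x_1 = -5.9852 - 0.2*-428.964 = 79.8076


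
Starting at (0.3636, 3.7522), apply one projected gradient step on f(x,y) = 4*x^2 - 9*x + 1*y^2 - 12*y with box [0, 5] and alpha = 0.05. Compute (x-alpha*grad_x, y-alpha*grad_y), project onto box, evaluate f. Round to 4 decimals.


Step 1: Compute gradient at (0.3636, 3.7522).
grad_x = 2*4*0.3636 - 9 = -6.0912
grad_y = 2*1*3.7522 - 12 = -4.4956
Step 2: Gradient step.
x_raw = 0.3636 - 0.05*-6.0912 = 0.6682
y_raw = 3.7522 - 0.05*-4.4956 = 3.977
Step 3: Project onto [0, 5].
x_proj = clip(0.6682) = 0.6682
y_proj = clip(3.977) = 3.977
Step 4: Evaluate f.
f(0.6682, 3.977) = -36.1351


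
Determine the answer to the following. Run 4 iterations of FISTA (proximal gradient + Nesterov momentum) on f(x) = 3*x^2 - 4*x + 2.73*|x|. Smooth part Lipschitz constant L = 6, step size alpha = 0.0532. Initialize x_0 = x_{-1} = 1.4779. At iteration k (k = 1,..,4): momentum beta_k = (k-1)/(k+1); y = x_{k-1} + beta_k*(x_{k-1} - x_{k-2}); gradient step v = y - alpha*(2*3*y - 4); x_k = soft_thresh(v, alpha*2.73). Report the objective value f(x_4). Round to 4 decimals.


FISTA on f(x) = 3*x^2 - 4*x + 2.73*|x|
L = 6, alpha = 0.0532
Iteration 1: beta = 0.0, y = 1.4779 + 0.0*(1.4779 - 1.4779) = 1.4779
  grad(y) = 4.8674, v = y - alpha*grad = 1.219
  prox(v) = soft_thresh(1.219, 0.1452) = 1.0737
Iteration 2: beta = 0.3333, y = 1.0737 + 0.3333*(1.0737 - 1.4779) = 0.939
  grad(y) = 1.6339, v = y - alpha*grad = 0.8521
  prox(v) = soft_thresh(0.8521, 0.1452) = 0.7068
Iteration 3: beta = 0.5, y = 0.7068 + 0.5*(0.7068 - 1.0737) = 0.5234
  grad(y) = -0.8597, v = y - alpha*grad = 0.5691
  prox(v) = soft_thresh(0.5691, 0.1452) = 0.4239
Iteration 4: beta = 0.6, y = 0.4239 + 0.6*(0.4239 - 0.7068) = 0.2541
  grad(y) = -2.4753, v = y - alpha*grad = 0.3858
  prox(v) = soft_thresh(0.3858, 0.1452) = 0.2406
f(x_4) = 3*0.2406^2 - 4*0.2406 + 2.73*|0.2406| = -0.1319


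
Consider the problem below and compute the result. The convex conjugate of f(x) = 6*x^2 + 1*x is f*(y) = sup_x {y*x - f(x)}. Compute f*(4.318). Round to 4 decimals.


f*(y) = sup_x {y*x - a*x^2 - b*x} = sup_x {(y-b)*x - a*x^2}
FOC: (y - b) - 2a*x = 0 => x* = (y - b)/(2a)
x* = (4.318 - 1)/(2*6) = 0.2765
f*(4.318) = (y-b)^2/(4a) = (4.318 - 1)^2/(4*6)
= 11.0091/24 = 0.4587


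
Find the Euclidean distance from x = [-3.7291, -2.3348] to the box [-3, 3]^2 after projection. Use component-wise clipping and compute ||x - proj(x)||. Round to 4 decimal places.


Project each component onto [-3, 3].
clip(-3.7291) = -3.0, clip(-2.3348) = -2.3348
Projection = [-3.0, -2.3348]
Squared diffs: [0.5316, 0.0]
Distance = sqrt(0.5316) = 0.7291


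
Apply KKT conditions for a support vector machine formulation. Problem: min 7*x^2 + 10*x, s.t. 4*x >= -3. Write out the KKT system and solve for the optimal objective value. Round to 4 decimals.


Step 1: Try lambda = 0 (constraint inactive).
Stationarity: 2*7*x + 10 = 0
x* = -10/(2*7) = -5/7 = -0.7143 (rounded; the exact value -5/7 is used below)
Check constraint: 4*-0.7143 = -2.8572 >= -3 -- satisfied.
Step 2: Compute optimal value.
f(x*) = 7*(-5/7)^2 + 10*(-5/7) = -3.5714


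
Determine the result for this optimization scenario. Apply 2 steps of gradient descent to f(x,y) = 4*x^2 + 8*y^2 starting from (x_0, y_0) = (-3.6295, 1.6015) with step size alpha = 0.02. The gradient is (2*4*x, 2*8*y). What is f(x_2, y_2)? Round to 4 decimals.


Gradient descent on f(x,y) = 4*x^2 + 8*y^2.
Starting point: (-3.6295, 1.6015), alpha = 0.02
Step 1: grad_x = 2*4*-3.6295 = -29.036, grad_y = 2*8*1.6015 = 25.624
  x_1 = -3.6295 - 0.02*-29.036 = -3.0488
  y_1 = 1.6015 - 0.02*25.624 = 1.089
Step 2: grad_x = 2*4*-3.0488 = -24.3902, grad_y = 2*8*1.089 = 17.4243
  x_2 = -3.0488 - 0.02*-24.3902 = -2.561
  y_2 = 1.089 - 0.02*17.4243 = 0.7405
f(-2.561, 0.7405) = 4*(-2.561)^2 + 8*0.7405^2 = 30.6215


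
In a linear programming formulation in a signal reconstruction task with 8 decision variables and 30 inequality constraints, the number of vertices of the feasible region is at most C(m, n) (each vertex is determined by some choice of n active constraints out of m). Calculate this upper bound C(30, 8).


Each vertex corresponds to some choice of n active constraints out of m, so the number of vertices is at most C(m, n) = m! / (n!(m-n)!).
m = 30, n = 8
Numerator: 30 * 29 * 28 * 27 * 26 * 25 * 24 * 23
Denominator: 8! = 40320
C(30, 8) = 5852925


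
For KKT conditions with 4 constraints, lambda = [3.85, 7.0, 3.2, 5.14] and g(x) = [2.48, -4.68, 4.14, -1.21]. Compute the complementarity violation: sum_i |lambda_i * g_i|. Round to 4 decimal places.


KKT complementary slackness check:
lambda_1 * g_1 = 3.85 * 2.48 = 9.548
lambda_2 * g_2 = 7.0 * -4.68 = -32.76
lambda_3 * g_3 = 3.2 * 4.14 = 13.248
lambda_4 * g_4 = 5.14 * -1.21 = -6.2194
Total violation = 9.548 + 32.76 + 13.248 + 6.2194 = 61.7754


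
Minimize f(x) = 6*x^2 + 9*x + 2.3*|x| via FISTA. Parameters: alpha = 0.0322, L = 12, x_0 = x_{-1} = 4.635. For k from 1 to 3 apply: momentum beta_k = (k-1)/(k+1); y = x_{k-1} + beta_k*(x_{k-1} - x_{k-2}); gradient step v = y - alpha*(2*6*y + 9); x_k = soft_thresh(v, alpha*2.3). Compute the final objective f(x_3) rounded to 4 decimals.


FISTA on f(x) = 6*x^2 + 9*x + 2.3*|x|
L = 12, alpha = 0.0322
Iteration 1: beta = 0.0, y = 4.635 + 0.0*(4.635 - 4.635) = 4.635
  grad(y) = 64.62, v = y - alpha*grad = 2.5542
  prox(v) = soft_thresh(2.5542, 0.0741) = 2.4802
Iteration 2: beta = 0.3333, y = 2.4802 + 0.3333*(2.4802 - 4.635) = 1.7619
  grad(y) = 30.1428, v = y - alpha*grad = 0.7913
  prox(v) = soft_thresh(0.7913, 0.0741) = 0.7172
Iteration 3: beta = 0.5, y = 0.7172 + 0.5*(0.7172 - 2.4802) = -0.1642
  grad(y) = 7.0293, v = y - alpha*grad = -0.3906
  prox(v) = soft_thresh(-0.3906, 0.0741) = -0.3165
f(x_3) = 6*(-0.3165)^2 + 9*(-0.3165) + 2.3*|-0.3165| = -1.5195
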